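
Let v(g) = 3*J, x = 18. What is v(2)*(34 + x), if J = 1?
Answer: 156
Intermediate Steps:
v(g) = 3 (v(g) = 3*1 = 3)
v(2)*(34 + x) = 3*(34 + 18) = 3*52 = 156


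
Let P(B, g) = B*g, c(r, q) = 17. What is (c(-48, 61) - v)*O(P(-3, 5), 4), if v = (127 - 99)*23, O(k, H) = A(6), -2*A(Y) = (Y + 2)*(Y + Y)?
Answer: 30096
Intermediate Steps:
A(Y) = -Y*(2 + Y) (A(Y) = -(Y + 2)*(Y + Y)/2 = -(2 + Y)*2*Y/2 = -Y*(2 + Y))
O(k, H) = -48 (O(k, H) = -1*6*(2 + 6) = -1*6*8 = -48)
v = 644 (v = 28*23 = 644)
(c(-48, 61) - v)*O(P(-3, 5), 4) = (17 - 1*644)*(-48) = (17 - 644)*(-48) = -627*(-48) = 30096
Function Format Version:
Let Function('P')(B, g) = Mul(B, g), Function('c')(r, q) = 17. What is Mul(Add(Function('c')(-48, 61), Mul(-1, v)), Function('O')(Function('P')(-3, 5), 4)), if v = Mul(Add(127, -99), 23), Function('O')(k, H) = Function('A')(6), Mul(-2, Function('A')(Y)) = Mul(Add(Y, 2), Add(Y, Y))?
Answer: 30096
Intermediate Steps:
Function('A')(Y) = Mul(-1, Y, Add(2, Y)) (Function('A')(Y) = Mul(Rational(-1, 2), Mul(Add(Y, 2), Add(Y, Y))) = Mul(Rational(-1, 2), Mul(Add(2, Y), Mul(2, Y))) = Mul(Rational(-1, 2), Mul(2, Y, Add(2, Y))) = Mul(-1, Y, Add(2, Y)))
Function('O')(k, H) = -48 (Function('O')(k, H) = Mul(-1, 6, Add(2, 6)) = Mul(-1, 6, 8) = -48)
v = 644 (v = Mul(28, 23) = 644)
Mul(Add(Function('c')(-48, 61), Mul(-1, v)), Function('O')(Function('P')(-3, 5), 4)) = Mul(Add(17, Mul(-1, 644)), -48) = Mul(Add(17, -644), -48) = Mul(-627, -48) = 30096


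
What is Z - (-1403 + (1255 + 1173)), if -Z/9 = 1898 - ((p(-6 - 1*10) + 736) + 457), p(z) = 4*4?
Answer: -7226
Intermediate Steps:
p(z) = 16
Z = -6201 (Z = -9*(1898 - ((16 + 736) + 457)) = -9*(1898 - (752 + 457)) = -9*(1898 - 1*1209) = -9*(1898 - 1209) = -9*689 = -6201)
Z - (-1403 + (1255 + 1173)) = -6201 - (-1403 + (1255 + 1173)) = -6201 - (-1403 + 2428) = -6201 - 1*1025 = -6201 - 1025 = -7226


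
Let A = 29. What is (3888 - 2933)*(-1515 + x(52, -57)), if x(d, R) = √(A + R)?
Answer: -1446825 + 1910*I*√7 ≈ -1.4468e+6 + 5053.4*I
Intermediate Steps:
x(d, R) = √(29 + R)
(3888 - 2933)*(-1515 + x(52, -57)) = (3888 - 2933)*(-1515 + √(29 - 57)) = 955*(-1515 + √(-28)) = 955*(-1515 + 2*I*√7) = -1446825 + 1910*I*√7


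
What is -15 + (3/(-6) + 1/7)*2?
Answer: -110/7 ≈ -15.714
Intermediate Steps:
-15 + (3/(-6) + 1/7)*2 = -15 + (3*(-⅙) + 1*(⅐))*2 = -15 + (-½ + ⅐)*2 = -15 - 5/14*2 = -15 - 5/7 = -110/7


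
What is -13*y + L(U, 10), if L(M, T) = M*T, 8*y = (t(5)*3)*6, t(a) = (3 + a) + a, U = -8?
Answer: -1841/4 ≈ -460.25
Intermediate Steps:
t(a) = 3 + 2*a
y = 117/4 (y = (((3 + 2*5)*3)*6)/8 = (((3 + 10)*3)*6)/8 = ((13*3)*6)/8 = (39*6)/8 = (⅛)*234 = 117/4 ≈ 29.250)
-13*y + L(U, 10) = -13*117/4 - 8*10 = -1521/4 - 80 = -1841/4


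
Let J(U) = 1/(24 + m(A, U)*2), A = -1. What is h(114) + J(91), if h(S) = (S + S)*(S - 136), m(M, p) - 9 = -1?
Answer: -200639/40 ≈ -5016.0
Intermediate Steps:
m(M, p) = 8 (m(M, p) = 9 - 1 = 8)
h(S) = 2*S*(-136 + S) (h(S) = (2*S)*(-136 + S) = 2*S*(-136 + S))
J(U) = 1/40 (J(U) = 1/(24 + 8*2) = 1/(24 + 16) = 1/40)
h(114) + J(91) = 2*114*(-136 + 114) + 1/40 = 2*114*(-22) + 1/40 = -5016 + 1/40 = -200639/40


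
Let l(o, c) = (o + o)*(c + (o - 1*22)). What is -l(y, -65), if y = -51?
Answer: -14076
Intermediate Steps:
l(o, c) = 2*o*(-22 + c + o) (l(o, c) = (2*o)*(c + (o - 22)) = (2*o)*(c + (-22 + o)) = (2*o)*(-22 + c + o) = 2*o*(-22 + c + o))
-l(y, -65) = -2*(-51)*(-22 - 65 - 51) = -2*(-51)*(-138) = -1*14076 = -14076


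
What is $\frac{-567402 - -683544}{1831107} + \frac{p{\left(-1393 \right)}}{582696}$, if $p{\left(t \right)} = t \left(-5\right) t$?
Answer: $- \frac{5899391085461}{355659574824} \approx -16.587$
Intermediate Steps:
$p{\left(t \right)} = - 5 t^{2}$ ($p{\left(t \right)} = - 5 t t = - 5 t^{2}$)
$\frac{-567402 - -683544}{1831107} + \frac{p{\left(-1393 \right)}}{582696} = \frac{-567402 - -683544}{1831107} + \frac{\left(-5\right) \left(-1393\right)^{2}}{582696} = \left(-567402 + 683544\right) \frac{1}{1831107} + \left(-5\right) 1940449 \cdot \frac{1}{582696} = 116142 \cdot \frac{1}{1831107} - \frac{9702245}{582696} = \frac{38714}{610369} - \frac{9702245}{582696} = - \frac{5899391085461}{355659574824}$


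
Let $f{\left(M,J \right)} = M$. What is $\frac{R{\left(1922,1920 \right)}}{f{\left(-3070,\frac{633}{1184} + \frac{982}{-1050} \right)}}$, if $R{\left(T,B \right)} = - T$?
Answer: $\frac{961}{1535} \approx 0.62606$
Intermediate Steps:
$\frac{R{\left(1922,1920 \right)}}{f{\left(-3070,\frac{633}{1184} + \frac{982}{-1050} \right)}} = \frac{\left(-1\right) 1922}{-3070} = \left(-1922\right) \left(- \frac{1}{3070}\right) = \frac{961}{1535}$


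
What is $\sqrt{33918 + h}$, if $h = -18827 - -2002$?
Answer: $\sqrt{17093} \approx 130.74$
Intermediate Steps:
$h = -16825$ ($h = -18827 + 2002 = -16825$)
$\sqrt{33918 + h} = \sqrt{33918 - 16825} = \sqrt{17093}$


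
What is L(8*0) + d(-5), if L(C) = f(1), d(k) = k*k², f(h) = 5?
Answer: -120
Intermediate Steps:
d(k) = k³
L(C) = 5
L(8*0) + d(-5) = 5 + (-5)³ = 5 - 125 = -120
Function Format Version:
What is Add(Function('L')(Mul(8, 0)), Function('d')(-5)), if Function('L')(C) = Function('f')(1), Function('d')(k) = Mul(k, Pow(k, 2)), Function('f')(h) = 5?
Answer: -120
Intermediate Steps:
Function('d')(k) = Pow(k, 3)
Function('L')(C) = 5
Add(Function('L')(Mul(8, 0)), Function('d')(-5)) = Add(5, Pow(-5, 3)) = Add(5, -125) = -120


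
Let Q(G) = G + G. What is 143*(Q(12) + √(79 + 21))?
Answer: 4862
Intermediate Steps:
Q(G) = 2*G
143*(Q(12) + √(79 + 21)) = 143*(2*12 + √(79 + 21)) = 143*(24 + √100) = 143*(24 + 10) = 143*34 = 4862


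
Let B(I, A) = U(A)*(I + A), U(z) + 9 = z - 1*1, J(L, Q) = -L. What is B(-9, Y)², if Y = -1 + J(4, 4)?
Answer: 44100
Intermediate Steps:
U(z) = -10 + z (U(z) = -9 + (z - 1*1) = -9 + (z - 1) = -9 + (-1 + z) = -10 + z)
Y = -5 (Y = -1 - 1*4 = -1 - 4 = -5)
B(I, A) = (-10 + A)*(A + I) (B(I, A) = (-10 + A)*(I + A) = (-10 + A)*(A + I))
B(-9, Y)² = ((-10 - 5)*(-5 - 9))² = (-15*(-14))² = 210² = 44100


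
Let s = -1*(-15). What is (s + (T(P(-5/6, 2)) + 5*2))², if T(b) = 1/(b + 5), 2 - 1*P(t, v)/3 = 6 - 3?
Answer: 2601/4 ≈ 650.25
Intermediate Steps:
P(t, v) = -3 (P(t, v) = 6 - 3*(6 - 3) = 6 - 3*3 = 6 - 9 = -3)
T(b) = 1/(5 + b)
s = 15
(s + (T(P(-5/6, 2)) + 5*2))² = (15 + (1/(5 - 3) + 5*2))² = (15 + (1/2 + 10))² = (15 + (½ + 10))² = (15 + 21/2)² = (51/2)² = 2601/4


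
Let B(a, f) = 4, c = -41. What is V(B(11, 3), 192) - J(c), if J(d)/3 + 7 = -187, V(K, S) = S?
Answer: 774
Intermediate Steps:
J(d) = -582 (J(d) = -21 + 3*(-187) = -21 - 561 = -582)
V(B(11, 3), 192) - J(c) = 192 - 1*(-582) = 192 + 582 = 774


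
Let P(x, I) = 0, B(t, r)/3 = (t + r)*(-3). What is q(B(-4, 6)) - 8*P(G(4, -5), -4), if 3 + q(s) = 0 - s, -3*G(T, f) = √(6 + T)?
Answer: 15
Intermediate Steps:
G(T, f) = -√(6 + T)/3
B(t, r) = -9*r - 9*t (B(t, r) = 3*((t + r)*(-3)) = 3*((r + t)*(-3)) = 3*(-3*r - 3*t) = -9*r - 9*t)
q(s) = -3 - s (q(s) = -3 + (0 - s) = -3 - s)
q(B(-4, 6)) - 8*P(G(4, -5), -4) = (-3 - (-9*6 - 9*(-4))) - 8*0 = (-3 - (-54 + 36)) + 0 = (-3 - 1*(-18)) + 0 = (-3 + 18) + 0 = 15 + 0 = 15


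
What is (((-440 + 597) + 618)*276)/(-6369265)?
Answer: -42780/1273853 ≈ -0.033583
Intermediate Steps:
(((-440 + 597) + 618)*276)/(-6369265) = ((157 + 618)*276)*(-1/6369265) = (775*276)*(-1/6369265) = 213900*(-1/6369265) = -42780/1273853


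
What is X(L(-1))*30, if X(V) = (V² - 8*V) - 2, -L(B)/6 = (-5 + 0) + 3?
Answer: 1380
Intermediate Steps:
L(B) = 12 (L(B) = -6*((-5 + 0) + 3) = -6*(-5 + 3) = -6*(-2) = 12)
X(V) = -2 + V² - 8*V
X(L(-1))*30 = (-2 + 12² - 8*12)*30 = (-2 + 144 - 96)*30 = 46*30 = 1380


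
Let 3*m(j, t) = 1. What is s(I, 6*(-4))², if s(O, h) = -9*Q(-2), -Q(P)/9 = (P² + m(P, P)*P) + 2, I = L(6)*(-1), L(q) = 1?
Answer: 186624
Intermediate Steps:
m(j, t) = ⅓ (m(j, t) = (⅓)*1 = ⅓)
I = -1 (I = 1*(-1) = -1)
Q(P) = -18 - 9*P² - 3*P (Q(P) = -9*((P² + P/3) + 2) = -9*(2 + P² + P/3) = -18 - 9*P² - 3*P)
s(O, h) = 432 (s(O, h) = -9*(-18 - 9*(-2)² - 3*(-2)) = -9*(-18 - 9*4 + 6) = -9*(-18 - 36 + 6) = -9*(-48) = 432)
s(I, 6*(-4))² = 432² = 186624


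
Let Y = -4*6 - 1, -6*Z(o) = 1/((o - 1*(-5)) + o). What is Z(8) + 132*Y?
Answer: -415801/126 ≈ -3300.0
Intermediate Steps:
Z(o) = -1/(6*(5 + 2*o)) (Z(o) = -1/(6*((o - 1*(-5)) + o)) = -1/(6*((o + 5) + o)) = -1/(6*((5 + o) + o)) = -1/(6*(5 + 2*o)))
Y = -25 (Y = -24 - 1 = -25)
Z(8) + 132*Y = -1/(30 + 12*8) + 132*(-25) = -1/(30 + 96) - 3300 = -1/126 - 3300 = -415801/126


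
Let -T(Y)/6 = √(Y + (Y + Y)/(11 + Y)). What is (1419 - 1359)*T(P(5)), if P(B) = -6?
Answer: -72*I*√210 ≈ -1043.4*I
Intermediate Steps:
T(Y) = -6*√(Y + 2*Y/(11 + Y)) (T(Y) = -6*√(Y + (Y + Y)/(11 + Y)) = -6*√(Y + (2*Y)/(11 + Y)) = -6*√(Y + 2*Y/(11 + Y)))
(1419 - 1359)*T(P(5)) = (1419 - 1359)*(-6*I*√6*√(13 - 6)/√(11 - 6)) = 60*(-6*I*√210/5) = -72*I*√210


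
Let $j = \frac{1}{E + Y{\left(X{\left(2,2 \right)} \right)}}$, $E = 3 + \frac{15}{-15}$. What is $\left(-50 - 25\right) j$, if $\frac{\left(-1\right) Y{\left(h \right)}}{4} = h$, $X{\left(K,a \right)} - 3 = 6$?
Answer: $\frac{75}{34} \approx 2.2059$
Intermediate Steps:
$X{\left(K,a \right)} = 9$ ($X{\left(K,a \right)} = 3 + 6 = 9$)
$E = 2$ ($E = 3 + 15 \left(- \frac{1}{15}\right) = 3 - 1 = 2$)
$Y{\left(h \right)} = - 4 h$
$j = - \frac{1}{34}$ ($j = \frac{1}{2 - 36} = \frac{1}{-34} = - \frac{1}{34} \approx -0.029412$)
$\left(-50 - 25\right) j = \left(-50 - 25\right) \left(- \frac{1}{34}\right) = \left(-75\right) \left(- \frac{1}{34}\right) = \frac{75}{34}$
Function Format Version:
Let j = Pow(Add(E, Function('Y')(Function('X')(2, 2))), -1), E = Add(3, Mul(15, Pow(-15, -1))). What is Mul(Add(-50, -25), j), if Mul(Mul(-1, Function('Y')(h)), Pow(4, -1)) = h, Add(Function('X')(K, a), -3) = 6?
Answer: Rational(75, 34) ≈ 2.2059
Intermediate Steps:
Function('X')(K, a) = 9 (Function('X')(K, a) = Add(3, 6) = 9)
E = 2 (E = Add(3, Mul(15, Rational(-1, 15))) = Add(3, -1) = 2)
Function('Y')(h) = Mul(-4, h)
j = Rational(-1, 34) (j = Pow(Add(2, Mul(-4, 9)), -1) = Pow(Add(2, -36), -1) = Pow(-34, -1) = Rational(-1, 34) ≈ -0.029412)
Mul(Add(-50, -25), j) = Mul(Add(-50, -25), Rational(-1, 34)) = Mul(-75, Rational(-1, 34)) = Rational(75, 34)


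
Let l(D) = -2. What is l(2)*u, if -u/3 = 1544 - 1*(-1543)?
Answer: 18522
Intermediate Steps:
u = -9261 (u = -3*(1544 - 1*(-1543)) = -3*(1544 + 1543) = -3*3087 = -9261)
l(2)*u = -2*(-9261) = 18522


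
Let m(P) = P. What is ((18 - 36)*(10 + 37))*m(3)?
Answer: -2538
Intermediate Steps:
((18 - 36)*(10 + 37))*m(3) = ((18 - 36)*(10 + 37))*3 = -18*47*3 = -846*3 = -2538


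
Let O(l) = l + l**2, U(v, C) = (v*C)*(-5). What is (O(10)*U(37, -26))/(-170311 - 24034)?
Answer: -105820/38869 ≈ -2.7225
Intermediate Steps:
U(v, C) = -5*C*v (U(v, C) = (C*v)*(-5) = -5*C*v)
(O(10)*U(37, -26))/(-170311 - 24034) = ((10*(1 + 10))*(-5*(-26)*37))/(-170311 - 24034) = ((10*11)*4810)/(-194345) = (110*4810)*(-1/194345) = 529100*(-1/194345) = -105820/38869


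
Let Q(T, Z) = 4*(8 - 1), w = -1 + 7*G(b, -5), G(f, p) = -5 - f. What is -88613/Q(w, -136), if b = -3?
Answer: -12659/4 ≈ -3164.8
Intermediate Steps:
w = -15 (w = -1 + 7*(-5 - 1*(-3)) = -1 + 7*(-5 + 3) = -1 + 7*(-2) = -1 - 14 = -15)
Q(T, Z) = 28 (Q(T, Z) = 4*7 = 28)
-88613/Q(w, -136) = -88613/28 = -88613*1/28 = -12659/4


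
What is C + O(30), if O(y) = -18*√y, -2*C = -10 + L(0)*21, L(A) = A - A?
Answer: 5 - 18*√30 ≈ -93.590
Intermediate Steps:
L(A) = 0
C = 5 (C = -(-10 + 0*21)/2 = -(-10 + 0)/2 = -½*(-10) = 5)
C + O(30) = 5 - 18*√30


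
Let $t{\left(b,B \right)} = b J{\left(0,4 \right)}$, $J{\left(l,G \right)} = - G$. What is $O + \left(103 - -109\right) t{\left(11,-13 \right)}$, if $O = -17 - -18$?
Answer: $-9327$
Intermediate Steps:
$O = 1$ ($O = -17 + 18 = 1$)
$t{\left(b,B \right)} = - 4 b$ ($t{\left(b,B \right)} = b \left(\left(-1\right) 4\right) = b \left(-4\right) = - 4 b$)
$O + \left(103 - -109\right) t{\left(11,-13 \right)} = 1 + \left(103 - -109\right) \left(\left(-4\right) 11\right) = 1 + \left(103 + 109\right) \left(-44\right) = 1 + 212 \left(-44\right) = 1 - 9328 = -9327$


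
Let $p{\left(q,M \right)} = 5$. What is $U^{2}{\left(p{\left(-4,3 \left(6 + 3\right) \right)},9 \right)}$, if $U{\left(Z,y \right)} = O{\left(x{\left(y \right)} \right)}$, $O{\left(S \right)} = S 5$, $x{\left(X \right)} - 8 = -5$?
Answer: $225$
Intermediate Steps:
$x{\left(X \right)} = 3$ ($x{\left(X \right)} = 8 - 5 = 3$)
$O{\left(S \right)} = 5 S$
$U{\left(Z,y \right)} = 15$ ($U{\left(Z,y \right)} = 5 \cdot 3 = 15$)
$U^{2}{\left(p{\left(-4,3 \left(6 + 3\right) \right)},9 \right)} = 15^{2} = 225$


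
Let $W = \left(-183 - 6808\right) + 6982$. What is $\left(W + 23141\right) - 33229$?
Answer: $-10097$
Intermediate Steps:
$W = -9$ ($W = -6991 + 6982 = -9$)
$\left(W + 23141\right) - 33229 = \left(-9 + 23141\right) - 33229 = 23132 - 33229 = -10097$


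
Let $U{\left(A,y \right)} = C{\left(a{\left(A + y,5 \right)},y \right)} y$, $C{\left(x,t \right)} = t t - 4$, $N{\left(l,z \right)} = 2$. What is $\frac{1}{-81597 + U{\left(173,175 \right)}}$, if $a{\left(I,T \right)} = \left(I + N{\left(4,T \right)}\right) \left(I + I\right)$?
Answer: $\frac{1}{5277078} \approx 1.895 \cdot 10^{-7}$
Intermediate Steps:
$a{\left(I,T \right)} = 2 I \left(2 + I\right)$ ($a{\left(I,T \right)} = \left(I + 2\right) \left(I + I\right) = \left(2 + I\right) 2 I = 2 I \left(2 + I\right)$)
$C{\left(x,t \right)} = -4 + t^{2}$ ($C{\left(x,t \right)} = t^{2} - 4 = -4 + t^{2}$)
$U{\left(A,y \right)} = y \left(-4 + y^{2}\right)$ ($U{\left(A,y \right)} = \left(-4 + y^{2}\right) y = y \left(-4 + y^{2}\right)$)
$\frac{1}{-81597 + U{\left(173,175 \right)}} = \frac{1}{-81597 + 175 \left(-4 + 175^{2}\right)} = \frac{1}{-81597 + 175 \left(-4 + 30625\right)} = \frac{1}{-81597 + 175 \cdot 30621} = \frac{1}{-81597 + 5358675} = \frac{1}{5277078}$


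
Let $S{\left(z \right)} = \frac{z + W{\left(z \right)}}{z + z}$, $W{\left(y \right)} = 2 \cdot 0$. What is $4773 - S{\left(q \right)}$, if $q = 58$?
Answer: $\frac{9545}{2} \approx 4772.5$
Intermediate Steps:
$W{\left(y \right)} = 0$
$S{\left(z \right)} = \frac{1}{2}$ ($S{\left(z \right)} = \frac{z + 0}{z + z} = \frac{z}{2 z} = z \frac{1}{2 z} = \frac{1}{2}$)
$4773 - S{\left(q \right)} = 4773 - \frac{1}{2} = \frac{9545}{2}$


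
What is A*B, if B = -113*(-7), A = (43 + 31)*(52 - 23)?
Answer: 1697486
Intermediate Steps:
A = 2146 (A = 74*29 = 2146)
B = 791
A*B = 2146*791 = 1697486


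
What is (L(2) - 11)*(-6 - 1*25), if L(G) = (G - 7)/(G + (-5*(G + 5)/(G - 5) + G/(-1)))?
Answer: 2480/7 ≈ 354.29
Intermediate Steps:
L(G) = -(-7 + G)*(-5 + G)/(5*(5 + G)) (L(G) = (-7 + G)/(G + (-5*(5 + G)/(-5 + G) + G*(-1))) = (-7 + G)/(G + (-5*(5 + G)/(-5 + G) - G)) = (-7 + G)/(G + (-G - 5*(5 + G)/(-5 + G))) = (-7 + G)/((-5*(5 + G)/(-5 + G))) = (-7 + G)*(-(-5 + G)/(5*(5 + G))) = -(-7 + G)*(-5 + G)/(5*(5 + G)))
(L(2) - 11)*(-6 - 1*25) = ((-35 - 1*2² + 12*2)/(5*(5 + 2)) - 11)*(-6 - 1*25) = ((⅕)*(-35 - 1*4 + 24)/7 - 11)*(-6 - 25) = ((⅕)*(⅐)*(-35 - 4 + 24) - 11)*(-31) = ((⅕)*(⅐)*(-15) - 11)*(-31) = (-3/7 - 11)*(-31) = -80/7*(-31) = 2480/7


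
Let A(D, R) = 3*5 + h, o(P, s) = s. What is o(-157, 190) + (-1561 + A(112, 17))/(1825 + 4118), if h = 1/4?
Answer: 1503499/7924 ≈ 189.74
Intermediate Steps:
h = ¼ ≈ 0.25000
A(D, R) = 61/4 (A(D, R) = 3*5 + ¼ = 15 + ¼ = 61/4)
o(-157, 190) + (-1561 + A(112, 17))/(1825 + 4118) = 190 + (-1561 + 61/4)/(1825 + 4118) = 190 - 6183/4/5943 = 190 - 6183/4*1/5943 = 190 - 2061/7924 = 1503499/7924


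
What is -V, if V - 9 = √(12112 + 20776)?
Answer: -9 - 2*√8222 ≈ -190.35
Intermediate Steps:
V = 9 + 2*√8222 (V = 9 + √(12112 + 20776) = 9 + √32888 = 9 + 2*√8222 ≈ 190.35)
-V = -(9 + 2*√8222) = -9 - 2*√8222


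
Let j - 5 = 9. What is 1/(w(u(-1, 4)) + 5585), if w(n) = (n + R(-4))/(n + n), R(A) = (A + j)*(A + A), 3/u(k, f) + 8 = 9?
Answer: 6/33433 ≈ 0.00017946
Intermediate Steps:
j = 14 (j = 5 + 9 = 14)
u(k, f) = 3 (u(k, f) = 3/(-8 + 9) = 3/1 = 3*1 = 3)
R(A) = 2*A*(14 + A) (R(A) = (A + 14)*(A + A) = (14 + A)*(2*A) = 2*A*(14 + A))
w(n) = (-80 + n)/(2*n) (w(n) = (n + 2*(-4)*(14 - 4))/(n + n) = (n + 2*(-4)*10)/((2*n)) = (n - 80)*(1/(2*n)) = (-80 + n)*(1/(2*n)) = (-80 + n)/(2*n))
1/(w(u(-1, 4)) + 5585) = 1/((½)*(-80 + 3)/3 + 5585) = 1/((½)*(⅓)*(-77) + 5585) = 1/(-77/6 + 5585) = 1/(33433/6) = 6/33433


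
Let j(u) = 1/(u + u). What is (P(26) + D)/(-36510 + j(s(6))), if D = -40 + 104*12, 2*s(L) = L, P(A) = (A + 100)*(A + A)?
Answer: -46560/219059 ≈ -0.21255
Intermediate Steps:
P(A) = 2*A*(100 + A) (P(A) = (100 + A)*(2*A) = 2*A*(100 + A))
s(L) = L/2
j(u) = 1/(2*u)
D = 1208 (D = -40 + 1248 = 1208)
(P(26) + D)/(-36510 + j(s(6))) = (2*26*(100 + 26) + 1208)/(-36510 + 1/(2*(((½)*6)))) = (2*26*126 + 1208)/(-36510 + (½)/3) = (6552 + 1208)/(-36510 + (½)*(⅓)) = 7760/(-36510 + ⅙) = 7760/(-219059/6) = 7760*(-6/219059) = -46560/219059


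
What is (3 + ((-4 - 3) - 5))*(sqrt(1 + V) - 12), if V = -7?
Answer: 108 - 9*I*sqrt(6) ≈ 108.0 - 22.045*I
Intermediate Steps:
(3 + ((-4 - 3) - 5))*(sqrt(1 + V) - 12) = (3 + ((-4 - 3) - 5))*(sqrt(1 - 7) - 12) = (3 + (-7 - 5))*(sqrt(-6) - 12) = (3 - 12)*(I*sqrt(6) - 12) = -9*(-12 + I*sqrt(6)) = 108 - 9*I*sqrt(6)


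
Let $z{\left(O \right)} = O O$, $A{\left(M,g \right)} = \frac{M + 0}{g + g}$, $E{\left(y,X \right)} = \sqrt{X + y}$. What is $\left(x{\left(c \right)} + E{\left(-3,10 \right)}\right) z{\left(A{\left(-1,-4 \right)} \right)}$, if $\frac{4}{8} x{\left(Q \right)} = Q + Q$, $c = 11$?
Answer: $\frac{11}{16} + \frac{\sqrt{7}}{64} \approx 0.72884$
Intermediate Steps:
$A{\left(M,g \right)} = \frac{M}{2 g}$
$z{\left(O \right)} = O^{2}$
$x{\left(Q \right)} = 4 Q$ ($x{\left(Q \right)} = 2 \left(Q + Q\right) = 2 \cdot 2 Q = 4 Q$)
$\left(x{\left(c \right)} + E{\left(-3,10 \right)}\right) z{\left(A{\left(-1,-4 \right)} \right)} = \left(4 \cdot 11 + \sqrt{10 - 3}\right) \left(\frac{1}{2} \left(-1\right) \frac{1}{-4}\right)^{2} = \left(44 + \sqrt{7}\right) \left(\frac{1}{2} \left(-1\right) \left(- \frac{1}{4}\right)\right)^{2} = \frac{44 + \sqrt{7}}{64} = \left(44 + \sqrt{7}\right) \frac{1}{64} = \frac{11}{16} + \frac{\sqrt{7}}{64}$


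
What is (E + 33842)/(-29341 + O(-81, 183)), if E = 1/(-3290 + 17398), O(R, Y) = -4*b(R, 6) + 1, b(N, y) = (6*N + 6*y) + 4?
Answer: -477442937/388760048 ≈ -1.2281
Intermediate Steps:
b(N, y) = 4 + 6*N + 6*y
O(R, Y) = -159 - 24*R (O(R, Y) = -4*(4 + 6*R + 6*6) + 1 = -4*(4 + 6*R + 36) + 1 = -4*(40 + 6*R) + 1 = (-160 - 24*R) + 1 = -159 - 24*R)
E = 1/14108 ≈ 7.0882e-5
(E + 33842)/(-29341 + O(-81, 183)) = (1/14108 + 33842)/(-29341 + (-159 - 24*(-81))) = 477442937/(14108*(-29341 + (-159 + 1944))) = 477442937/(14108*(-29341 + 1785)) = (477442937/14108)/(-27556) = (477442937/14108)*(-1/27556) = -477442937/388760048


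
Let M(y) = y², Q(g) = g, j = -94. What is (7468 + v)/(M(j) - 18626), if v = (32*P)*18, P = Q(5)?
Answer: -5174/4895 ≈ -1.0570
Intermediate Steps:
P = 5
v = 2880 (v = (32*5)*18 = 160*18 = 2880)
(7468 + v)/(M(j) - 18626) = (7468 + 2880)/((-94)² - 18626) = 10348/(8836 - 18626) = 10348/(-9790) = 10348*(-1/9790) = -5174/4895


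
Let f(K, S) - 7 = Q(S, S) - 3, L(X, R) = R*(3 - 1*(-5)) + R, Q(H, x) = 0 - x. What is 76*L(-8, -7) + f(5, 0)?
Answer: -4784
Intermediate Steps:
Q(H, x) = -x
L(X, R) = 9*R (L(X, R) = R*(3 + 5) + R = R*8 + R = 8*R + R = 9*R)
f(K, S) = 4 - S (f(K, S) = 7 + (-S - 3) = 7 + (-3 - S) = 4 - S)
76*L(-8, -7) + f(5, 0) = 76*(9*(-7)) + (4 - 1*0) = 76*(-63) + (4 + 0) = -4788 + 4 = -4784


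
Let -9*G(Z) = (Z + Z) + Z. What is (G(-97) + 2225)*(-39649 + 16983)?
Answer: -153494152/3 ≈ -5.1165e+7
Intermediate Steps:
G(Z) = -Z/3 (G(Z) = -((Z + Z) + Z)/9 = -(2*Z + Z)/9 = -Z/3)
(G(-97) + 2225)*(-39649 + 16983) = (-1/3*(-97) + 2225)*(-39649 + 16983) = (97/3 + 2225)*(-22666) = (6772/3)*(-22666) = -153494152/3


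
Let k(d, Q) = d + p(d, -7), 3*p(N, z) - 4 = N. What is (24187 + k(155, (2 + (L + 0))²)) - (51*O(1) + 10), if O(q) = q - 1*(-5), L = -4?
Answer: 24079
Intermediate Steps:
p(N, z) = 4/3 + N/3
O(q) = 5 + q (O(q) = q + 5 = 5 + q)
k(d, Q) = 4/3 + 4*d/3 (k(d, Q) = d + (4/3 + d/3) = 4/3 + 4*d/3)
(24187 + k(155, (2 + (L + 0))²)) - (51*O(1) + 10) = (24187 + (4/3 + (4/3)*155)) - (51*(5 + 1) + 10) = (24187 + (4/3 + 620/3)) - (51*6 + 10) = (24187 + 208) - (306 + 10) = 24395 - 1*316 = 24395 - 316 = 24079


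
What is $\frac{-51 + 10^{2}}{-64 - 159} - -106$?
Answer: $\frac{23589}{223} \approx 105.78$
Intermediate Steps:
$\frac{-51 + 10^{2}}{-64 - 159} - -106 = \frac{-51 + 100}{-223} + 106 = 49 \left(- \frac{1}{223}\right) + 106 = - \frac{49}{223} + 106 = \frac{23589}{223}$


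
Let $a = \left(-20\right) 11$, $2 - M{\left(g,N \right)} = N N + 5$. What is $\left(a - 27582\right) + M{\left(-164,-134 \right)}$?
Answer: $-45761$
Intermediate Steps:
$M{\left(g,N \right)} = -3 - N^{2}$ ($M{\left(g,N \right)} = 2 - \left(N N + 5\right) = 2 - \left(N^{2} + 5\right) = 2 - \left(5 + N^{2}\right) = -3 - N^{2}$)
$a = -220$
$\left(a - 27582\right) + M{\left(-164,-134 \right)} = \left(-220 - 27582\right) - 17959 = -27802 - 17959 = -45761$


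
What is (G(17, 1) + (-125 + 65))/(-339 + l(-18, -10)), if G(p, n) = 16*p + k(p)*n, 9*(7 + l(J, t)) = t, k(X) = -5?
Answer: -1863/3124 ≈ -0.59635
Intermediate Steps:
l(J, t) = -7 + t/9
G(p, n) = -5*n + 16*p (G(p, n) = 16*p - 5*n = -5*n + 16*p)
(G(17, 1) + (-125 + 65))/(-339 + l(-18, -10)) = ((-5*1 + 16*17) + (-125 + 65))/(-339 + (-7 + (⅑)*(-10))) = ((-5 + 272) - 60)/(-339 + (-7 - 10/9)) = (267 - 60)/(-339 - 73/9) = 207/(-3124/9) = 207*(-9/3124) = -1863/3124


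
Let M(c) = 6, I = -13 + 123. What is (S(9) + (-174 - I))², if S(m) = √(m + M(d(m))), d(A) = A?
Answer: (284 - √15)² ≈ 78471.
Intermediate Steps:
I = 110
S(m) = √(6 + m) (S(m) = √(m + 6) = √(6 + m))
(S(9) + (-174 - I))² = (√(6 + 9) + (-174 - 1*110))² = (√15 + (-174 - 110))² = (√15 - 284)² = (-284 + √15)²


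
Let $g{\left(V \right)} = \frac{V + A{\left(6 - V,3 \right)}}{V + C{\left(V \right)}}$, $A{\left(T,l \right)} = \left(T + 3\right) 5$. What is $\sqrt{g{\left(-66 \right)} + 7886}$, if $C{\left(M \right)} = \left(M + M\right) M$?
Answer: $\frac{\sqrt{65500813510}}{2882} \approx 88.803$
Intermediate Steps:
$C{\left(M \right)} = 2 M^{2}$ ($C{\left(M \right)} = 2 M M = 2 M^{2}$)
$A{\left(T,l \right)} = 15 + 5 T$ ($A{\left(T,l \right)} = \left(3 + T\right) 5 = 15 + 5 T$)
$g{\left(V \right)} = \frac{45 - 4 V}{V + 2 V^{2}}$ ($g{\left(V \right)} = \frac{V + \left(15 + 5 \left(6 - V\right)\right)}{V + 2 V^{2}} = \frac{V + \left(15 - \left(-30 + 5 V\right)\right)}{V + 2 V^{2}} = \frac{V - \left(-45 + 5 V\right)}{V + 2 V^{2}} = \frac{45 - 4 V}{V + 2 V^{2}}$)
$\sqrt{g{\left(-66 \right)} + 7886} = \sqrt{\frac{45 - -264}{\left(-66\right) \left(1 + 2 \left(-66\right)\right)} + 7886} = \sqrt{- \frac{45 + 264}{66 \left(1 - 132\right)} + 7886} = \sqrt{\left(- \frac{1}{66}\right) \frac{1}{-131} \cdot 309 + 7886} = \sqrt{\left(- \frac{1}{66}\right) \left(- \frac{1}{131}\right) 309 + 7886} = \sqrt{\frac{103}{2882} + 7886} = \sqrt{\frac{22727555}{2882}} = \frac{\sqrt{65500813510}}{2882}$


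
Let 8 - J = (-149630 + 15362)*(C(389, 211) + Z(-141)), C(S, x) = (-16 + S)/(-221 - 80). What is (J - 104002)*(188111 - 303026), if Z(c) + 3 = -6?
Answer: 51150524675550/301 ≈ 1.6994e+11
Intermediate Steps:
C(S, x) = 16/301 - S/301 (C(S, x) = (-16 + S)/(-301) = (-16 + S)*(-1/301) = 16/301 - S/301)
Z(c) = -9 (Z(c) = -3 - 6 = -9)
J = -413811568/301 (J = 8 - (-149630 + 15362)*((16/301 - 1/301*389) - 9) = 8 - (-134268)*((16/301 - 389/301) - 9) = 8 - (-134268)*(-373/301 - 9) = 8 - (-134268)*(-3082)/301 = 8 - 1*413813976/301 = 8 - 413813976/301 = -413811568/301 ≈ -1.3748e+6)
(J - 104002)*(188111 - 303026) = (-413811568/301 - 104002)*(188111 - 303026) = -445116170/301*(-114915) = 51150524675550/301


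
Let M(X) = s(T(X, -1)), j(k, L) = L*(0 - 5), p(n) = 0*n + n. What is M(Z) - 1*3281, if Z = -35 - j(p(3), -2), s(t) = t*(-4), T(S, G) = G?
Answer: -3277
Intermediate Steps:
p(n) = n (p(n) = 0 + n = n)
j(k, L) = -5*L (j(k, L) = L*(-5) = -5*L)
s(t) = -4*t
Z = -45 (Z = -35 - (-5)*(-2) = -35 - 1*10 = -35 - 10 = -45)
M(X) = 4 (M(X) = -4*(-1) = 4)
M(Z) - 1*3281 = 4 - 1*3281 = 4 - 3281 = -3277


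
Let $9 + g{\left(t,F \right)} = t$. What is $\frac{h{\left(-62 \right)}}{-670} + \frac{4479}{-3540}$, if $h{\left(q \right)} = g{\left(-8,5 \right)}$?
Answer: $- \frac{19605}{15812} \approx -1.2399$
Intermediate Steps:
$g{\left(t,F \right)} = -9 + t$
$h{\left(q \right)} = -17$ ($h{\left(q \right)} = -9 - 8 = -17$)
$\frac{h{\left(-62 \right)}}{-670} + \frac{4479}{-3540} = - \frac{17}{-670} + \frac{4479}{-3540} = \left(-17\right) \left(- \frac{1}{670}\right) + 4479 \left(- \frac{1}{3540}\right) = \frac{17}{670} - \frac{1493}{1180} = - \frac{19605}{15812}$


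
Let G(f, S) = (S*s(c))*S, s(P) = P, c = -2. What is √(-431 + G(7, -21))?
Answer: I*√1313 ≈ 36.235*I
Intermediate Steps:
G(f, S) = -2*S² (G(f, S) = (S*(-2))*S = (-2*S)*S = -2*S²)
√(-431 + G(7, -21)) = √(-431 - 2*(-21)²) = √(-431 - 2*441) = √(-431 - 882) = √(-1313) = I*√1313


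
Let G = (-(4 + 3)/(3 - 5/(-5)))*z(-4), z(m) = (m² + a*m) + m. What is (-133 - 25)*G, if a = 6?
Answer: -3318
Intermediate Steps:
z(m) = m² + 7*m (z(m) = (m² + 6*m) + m = m² + 7*m)
G = 21 (G = (-(4 + 3)/(3 - 5/(-5)))*(-4*(7 - 4)) = (-7/(3 - 5*(-⅕)))*(-4*3) = -7/(3 + 1)*(-12) = -7/4*(-12) = 21)
(-133 - 25)*G = (-133 - 25)*21 = -158*21 = -3318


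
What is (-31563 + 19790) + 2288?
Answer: -9485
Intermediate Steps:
(-31563 + 19790) + 2288 = -11773 + 2288 = -9485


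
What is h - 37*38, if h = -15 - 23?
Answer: -1444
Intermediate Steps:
h = -38
h - 37*38 = -38 - 37*38 = -38 - 1406 = -1444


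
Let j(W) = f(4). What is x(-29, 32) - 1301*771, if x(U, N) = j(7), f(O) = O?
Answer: -1003067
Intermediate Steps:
j(W) = 4
x(U, N) = 4
x(-29, 32) - 1301*771 = 4 - 1301*771 = 4 - 1003071 = -1003067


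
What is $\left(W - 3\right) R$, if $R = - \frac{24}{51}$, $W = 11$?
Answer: $- \frac{64}{17} \approx -3.7647$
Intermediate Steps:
$R = - \frac{8}{17}$ ($R = \left(-24\right) \frac{1}{51} = - \frac{8}{17} \approx -0.47059$)
$\left(W - 3\right) R = \left(11 - 3\right) \left(- \frac{8}{17}\right) = 8 \left(- \frac{8}{17}\right) = - \frac{64}{17}$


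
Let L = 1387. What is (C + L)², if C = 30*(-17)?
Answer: 769129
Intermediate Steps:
C = -510
(C + L)² = (-510 + 1387)² = 877² = 769129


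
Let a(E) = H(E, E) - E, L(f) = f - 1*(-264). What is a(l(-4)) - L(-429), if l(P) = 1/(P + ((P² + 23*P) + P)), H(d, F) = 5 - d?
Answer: 7141/42 ≈ 170.02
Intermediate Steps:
L(f) = 264 + f (L(f) = f + 264 = 264 + f)
l(P) = 1/(P² + 25*P) (l(P) = 1/(P + (P² + 24*P)) = 1/(P² + 25*P))
a(E) = 5 - 2*E (a(E) = (5 - E) - E = 5 - 2*E)
a(l(-4)) - L(-429) = (5 - 2/((-4)*(25 - 4))) - (264 - 429) = (5 - (-1)/(2*21)) - 1*(-165) = (5 - (-1)/(2*21)) + 165 = (5 - 2*(-1/84)) + 165 = (5 + 1/42) + 165 = 211/42 + 165 = 7141/42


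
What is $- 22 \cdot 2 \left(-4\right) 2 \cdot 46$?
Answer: $16192$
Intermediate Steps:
$- 22 \cdot 2 \left(-4\right) 2 \cdot 46 = - 22 \left(\left(-8\right) 2\right) 46 = \left(-22\right) \left(-16\right) 46 = 352 \cdot 46 = 16192$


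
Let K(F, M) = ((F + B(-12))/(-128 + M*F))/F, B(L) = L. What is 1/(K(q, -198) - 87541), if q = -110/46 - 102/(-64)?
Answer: -6462283/565711249911 ≈ -1.1423e-5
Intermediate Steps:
q = -587/736 (q = -110*1/46 - 102*(-1/64) = -55/23 + 51/32 = -587/736 ≈ -0.79755)
K(F, M) = (-12 + F)/(F*(-128 + F*M)) (K(F, M) = ((F - 12)/(-128 + M*F))/F = ((-12 + F)/(-128 + F*M))/F = (-12 + F)/(F*(-128 + F*M)))
1/(K(q, -198) - 87541) = 1/((-12 - 587/736)/((-587/736)*(-128 - 587/736*(-198))) - 87541) = 1/(-736/587*(-9419/736)/(-128 + 58113/368) - 87541) = 1/(-736/587*(-9419/736)/11009/368 - 87541) = 1/(-736/587*368/11009*(-9419/736) - 87541) = 1/(3466192/6462283 - 87541) = 1/(-565711249911/6462283) = -6462283/565711249911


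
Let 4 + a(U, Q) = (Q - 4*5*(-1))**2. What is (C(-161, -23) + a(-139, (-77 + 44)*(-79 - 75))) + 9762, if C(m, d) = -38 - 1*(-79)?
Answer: 26040203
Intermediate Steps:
C(m, d) = 41 (C(m, d) = -38 + 79 = 41)
a(U, Q) = -4 + (20 + Q)**2 (a(U, Q) = -4 + (Q - 4*5*(-1))**2 = -4 + (Q - 20*(-1))**2 = -4 + (Q + 20)**2 = -4 + (20 + Q)**2)
(C(-161, -23) + a(-139, (-77 + 44)*(-79 - 75))) + 9762 = (41 + (-4 + (20 + (-77 + 44)*(-79 - 75))**2)) + 9762 = (41 + (-4 + (20 - 33*(-154))**2)) + 9762 = (41 + (-4 + (20 + 5082)**2)) + 9762 = (41 + (-4 + 5102**2)) + 9762 = (41 + (-4 + 26030404)) + 9762 = (41 + 26030400) + 9762 = 26030441 + 9762 = 26040203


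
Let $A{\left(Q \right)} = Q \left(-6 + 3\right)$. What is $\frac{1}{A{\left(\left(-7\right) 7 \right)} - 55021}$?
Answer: $- \frac{1}{54874} \approx -1.8224 \cdot 10^{-5}$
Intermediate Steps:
$A{\left(Q \right)} = - 3 Q$ ($A{\left(Q \right)} = Q \left(-3\right) = - 3 Q$)
$\frac{1}{A{\left(\left(-7\right) 7 \right)} - 55021} = \frac{1}{- 3 \left(\left(-7\right) 7\right) - 55021} = \frac{1}{\left(-3\right) \left(-49\right) - 55021} = \frac{1}{147 - 55021} = \frac{1}{-54874} = - \frac{1}{54874}$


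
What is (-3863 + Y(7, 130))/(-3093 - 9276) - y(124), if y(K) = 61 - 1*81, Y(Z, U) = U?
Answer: 251113/12369 ≈ 20.302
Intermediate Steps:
y(K) = -20 (y(K) = 61 - 81 = -20)
(-3863 + Y(7, 130))/(-3093 - 9276) - y(124) = (-3863 + 130)/(-3093 - 9276) - 1*(-20) = -3733/(-12369) + 20 = -3733*(-1/12369) + 20 = 3733/12369 + 20 = 251113/12369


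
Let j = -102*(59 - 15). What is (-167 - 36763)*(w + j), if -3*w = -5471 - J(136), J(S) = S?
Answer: 96719670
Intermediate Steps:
w = 1869 (w = -(-5471 - 1*136)/3 = -(-5471 - 136)/3 = -⅓*(-5607) = 1869)
j = -4488 (j = -102*44 = -4488)
(-167 - 36763)*(w + j) = (-167 - 36763)*(1869 - 4488) = -36930*(-2619) = 96719670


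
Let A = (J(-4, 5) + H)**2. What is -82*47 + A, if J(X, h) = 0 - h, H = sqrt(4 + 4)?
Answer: -3821 - 20*sqrt(2) ≈ -3849.3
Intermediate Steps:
H = 2*sqrt(2) (H = sqrt(8) = 2*sqrt(2) ≈ 2.8284)
J(X, h) = -h
A = (-5 + 2*sqrt(2))**2 (A = (-1*5 + 2*sqrt(2))**2 = (-5 + 2*sqrt(2))**2 ≈ 4.7157)
-82*47 + A = -82*47 + (33 - 20*sqrt(2)) = -3854 + (33 - 20*sqrt(2)) = -3821 - 20*sqrt(2)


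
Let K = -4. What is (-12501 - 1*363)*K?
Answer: 51456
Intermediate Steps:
(-12501 - 1*363)*K = (-12501 - 1*363)*(-4) = (-12501 - 363)*(-4) = -12864*(-4) = 51456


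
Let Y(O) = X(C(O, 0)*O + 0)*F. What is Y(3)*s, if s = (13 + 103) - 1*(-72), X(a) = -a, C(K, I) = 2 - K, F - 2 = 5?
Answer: 3948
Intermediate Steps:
F = 7 (F = 2 + 5 = 7)
s = 188 (s = 116 + 72 = 188)
Y(O) = -7*O*(2 - O) (Y(O) = -((2 - O)*O + 0)*7 = -(O*(2 - O) + 0)*7 = -O*(2 - O)*7 = -7*O*(2 - O))
Y(3)*s = (7*3*(-2 + 3))*188 = (7*3*1)*188 = 21*188 = 3948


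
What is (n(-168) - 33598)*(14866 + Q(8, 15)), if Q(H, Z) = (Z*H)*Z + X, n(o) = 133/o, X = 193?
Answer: -13594608689/24 ≈ -5.6644e+8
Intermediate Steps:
Q(H, Z) = 193 + H*Z**2 (Q(H, Z) = (Z*H)*Z + 193 = (H*Z)*Z + 193 = H*Z**2 + 193 = 193 + H*Z**2)
(n(-168) - 33598)*(14866 + Q(8, 15)) = (133/(-168) - 33598)*(14866 + (193 + 8*15**2)) = (133*(-1/168) - 33598)*(14866 + (193 + 8*225)) = (-19/24 - 33598)*(14866 + (193 + 1800)) = -806371*(14866 + 1993)/24 = -806371/24*16859 = -13594608689/24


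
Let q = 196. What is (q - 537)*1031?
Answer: -351571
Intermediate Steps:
(q - 537)*1031 = (196 - 537)*1031 = -341*1031 = -351571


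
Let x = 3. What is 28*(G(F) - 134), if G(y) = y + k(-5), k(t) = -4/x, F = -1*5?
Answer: -11788/3 ≈ -3929.3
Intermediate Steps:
F = -5
k(t) = -4/3
G(y) = -4/3 + y (G(y) = y - 4/3 = -4/3 + y)
28*(G(F) - 134) = 28*((-4/3 - 5) - 134) = 28*(-19/3 - 134) = 28*(-421/3) = -11788/3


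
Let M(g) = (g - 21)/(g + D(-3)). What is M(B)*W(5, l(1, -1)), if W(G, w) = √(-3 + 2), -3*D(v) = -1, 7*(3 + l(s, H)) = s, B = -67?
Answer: 33*I/25 ≈ 1.32*I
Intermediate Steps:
l(s, H) = -3 + s/7
D(v) = ⅓ (D(v) = -⅓*(-1) = ⅓)
W(G, w) = I (W(G, w) = √(-1) = I)
M(g) = (-21 + g)/(⅓ + g) (M(g) = (g - 21)/(g + ⅓) = (-21 + g)/(⅓ + g))
M(B)*W(5, l(1, -1)) = (3*(-21 - 67)/(1 + 3*(-67)))*I = (3*(-88)/(1 - 201))*I = (3*(-88)/(-200))*I = (3*(-1/200)*(-88))*I = 33*I/25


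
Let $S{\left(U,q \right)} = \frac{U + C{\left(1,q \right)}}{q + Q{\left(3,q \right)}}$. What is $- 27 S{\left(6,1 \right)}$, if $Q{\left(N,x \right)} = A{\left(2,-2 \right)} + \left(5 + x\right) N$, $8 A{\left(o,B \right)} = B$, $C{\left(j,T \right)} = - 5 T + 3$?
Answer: $- \frac{144}{25} \approx -5.76$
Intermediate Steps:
$C{\left(j,T \right)} = 3 - 5 T$
$A{\left(o,B \right)} = \frac{B}{8}$
$Q{\left(N,x \right)} = - \frac{1}{4} + N \left(5 + x\right)$ ($Q{\left(N,x \right)} = \frac{1}{8} \left(-2\right) + \left(5 + x\right) N = - \frac{1}{4} + N \left(5 + x\right)$)
$S{\left(U,q \right)} = \frac{3 + U - 5 q}{\frac{59}{4} + 4 q}$ ($S{\left(U,q \right)} = \frac{U - \left(-3 + 5 q\right)}{q + \left(- \frac{1}{4} + 5 \cdot 3 + 3 q\right)} = \frac{3 + U - 5 q}{q + \left(- \frac{1}{4} + 15 + 3 q\right)} = \frac{3 + U - 5 q}{q + \left(\frac{59}{4} + 3 q\right)} = \frac{3 + U - 5 q}{\frac{59}{4} + 4 q}$)
$- 27 S{\left(6,1 \right)} = - 27 \frac{4 \left(3 + 6 - 5\right)}{59 + 16 \cdot 1} = - 27 \frac{4 \left(3 + 6 - 5\right)}{59 + 16} = - 27 \cdot 4 \cdot \frac{1}{75} \cdot 4 = \left(-27\right) \frac{16}{75} = - \frac{144}{25}$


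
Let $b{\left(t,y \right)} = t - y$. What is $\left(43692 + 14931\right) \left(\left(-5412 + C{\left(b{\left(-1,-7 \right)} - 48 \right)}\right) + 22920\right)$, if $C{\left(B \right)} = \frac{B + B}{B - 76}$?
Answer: $\frac{60558379722}{59} \approx 1.0264 \cdot 10^{9}$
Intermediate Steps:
$C{\left(B \right)} = \frac{2 B}{-76 + B}$
$\left(43692 + 14931\right) \left(\left(-5412 + C{\left(b{\left(-1,-7 \right)} - 48 \right)}\right) + 22920\right) = \left(43692 + 14931\right) \left(\left(-5412 + \frac{2 \left(\left(-1 - -7\right) - 48\right)}{-76 - 42}\right) + 22920\right) = 58623 \left(\left(-5412 + \frac{2 \left(\left(-1 + 7\right) - 48\right)}{-76 + \left(\left(-1 + 7\right) - 48\right)}\right) + 22920\right) = 58623 \left(\left(-5412 + \frac{2 \left(6 - 48\right)}{-76 + \left(6 - 48\right)}\right) + 22920\right) = 58623 \left(\left(-5412 + 2 \left(-42\right) \frac{1}{-76 - 42}\right) + 22920\right) = 58623 \left(\left(-5412 + 2 \left(-42\right) \frac{1}{-118}\right) + 22920\right) = 58623 \left(\left(-5412 + 2 \left(-42\right) \left(- \frac{1}{118}\right)\right) + 22920\right) = 58623 \left(\left(-5412 + \frac{42}{59}\right) + 22920\right) = 58623 \left(- \frac{319266}{59} + 22920\right) = 58623 \cdot \frac{1033014}{59} = \frac{60558379722}{59}$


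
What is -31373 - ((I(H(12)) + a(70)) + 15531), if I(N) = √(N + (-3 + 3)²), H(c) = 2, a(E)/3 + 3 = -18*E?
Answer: -43115 - √2 ≈ -43116.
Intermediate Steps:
a(E) = -9 - 54*E (a(E) = -9 + 3*(-18*E) = -9 - 54*E)
I(N) = √N (I(N) = √(N + 0²) = √(N + 0) = √N)
-31373 - ((I(H(12)) + a(70)) + 15531) = -31373 - ((√2 + (-9 - 54*70)) + 15531) = -31373 - ((√2 + (-9 - 3780)) + 15531) = -31373 - ((√2 - 3789) + 15531) = -31373 - ((-3789 + √2) + 15531) = -31373 - (11742 + √2) = -31373 + (-11742 - √2) = -43115 - √2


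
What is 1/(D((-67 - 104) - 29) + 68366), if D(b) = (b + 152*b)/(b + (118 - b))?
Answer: 59/4018294 ≈ 1.4683e-5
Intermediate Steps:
D(b) = 153*b/118 (D(b) = (153*b)/118 = (153*b)*(1/118) = 153*b/118)
1/(D((-67 - 104) - 29) + 68366) = 1/(153*((-67 - 104) - 29)/118 + 68366) = 1/(153*(-171 - 29)/118 + 68366) = 1/((153/118)*(-200) + 68366) = 1/(-15300/59 + 68366) = 1/(4018294/59) = 59/4018294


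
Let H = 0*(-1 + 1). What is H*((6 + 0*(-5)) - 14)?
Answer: 0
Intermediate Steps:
H = 0 (H = 0*0 = 0)
H*((6 + 0*(-5)) - 14) = 0*((6 + 0*(-5)) - 14) = 0*((6 + 0) - 14) = 0*(6 - 14) = 0*(-8) = 0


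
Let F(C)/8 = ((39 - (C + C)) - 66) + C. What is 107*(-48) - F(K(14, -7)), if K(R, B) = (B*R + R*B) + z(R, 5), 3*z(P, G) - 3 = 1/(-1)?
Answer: -19448/3 ≈ -6482.7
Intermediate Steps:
z(P, G) = 2/3 (z(P, G) = 1 + (1/3)/(-1) = 1 + (1/3)*(-1) = 1 - 1/3 = 2/3)
K(R, B) = 2/3 + 2*B*R (K(R, B) = (B*R + R*B) + 2/3 = (B*R + B*R) + 2/3 = 2*B*R + 2/3 = 2/3 + 2*B*R)
F(C) = -216 - 8*C (F(C) = 8*(((39 - (C + C)) - 66) + C) = 8*(((39 - 2*C) - 66) + C) = 8*((-27 - 2*C) + C) = 8*(-27 - C) = -216 - 8*C)
107*(-48) - F(K(14, -7)) = 107*(-48) - (-216 - 8*(2/3 + 2*(-7)*14)) = -5136 - (-216 - 8*(2/3 - 196)) = -5136 - (-216 - 8*(-586/3)) = -5136 - (-216 + 4688/3) = -5136 - 1*4040/3 = -5136 - 4040/3 = -19448/3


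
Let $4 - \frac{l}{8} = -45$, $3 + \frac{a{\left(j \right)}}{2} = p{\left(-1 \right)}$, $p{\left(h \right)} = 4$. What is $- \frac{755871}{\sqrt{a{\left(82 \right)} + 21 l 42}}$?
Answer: $- \frac{44463 \sqrt{345746}}{20338} \approx -1285.5$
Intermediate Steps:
$a{\left(j \right)} = 2$ ($a{\left(j \right)} = -6 + 2 \cdot 4 = -6 + 8 = 2$)
$l = 392$ ($l = 32 - -360 = 32 + 360 = 392$)
$- \frac{755871}{\sqrt{a{\left(82 \right)} + 21 l 42}} = - \frac{755871}{\sqrt{2 + 21 \cdot 392 \cdot 42}} = - \frac{755871}{\sqrt{2 + 8232 \cdot 42}} = - \frac{755871}{\sqrt{2 + 345744}} = - \frac{755871}{\sqrt{345746}} = - 755871 \frac{\sqrt{345746}}{345746} = - \frac{44463 \sqrt{345746}}{20338}$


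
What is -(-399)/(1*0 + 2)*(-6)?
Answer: -1197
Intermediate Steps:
-(-399)/(1*0 + 2)*(-6) = -(-399)/(0 + 2)*(-6) = -(-399)/2*(-6) = -19*(-21/2)*(-6) = (399/2)*(-6) = -1197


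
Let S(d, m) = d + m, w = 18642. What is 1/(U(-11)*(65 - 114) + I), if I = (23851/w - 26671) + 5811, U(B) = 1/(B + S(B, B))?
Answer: -68354/1425675491 ≈ -4.7945e-5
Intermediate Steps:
U(B) = 1/(3*B) (U(B) = 1/(B + (B + B)) = 1/(B + 2*B) = 1/(3*B))
I = -388848269/18642 (I = (23851/18642 - 26671) + 5811 = -497176931/18642 + 5811 = -388848269/18642 ≈ -20859.)
1/(U(-11)*(65 - 114) + I) = 1/(((⅓)/(-11))*(65 - 114) - 388848269/18642) = 1/(((⅓)*(-1/11))*(-49) - 388848269/18642) = 1/(-1/33*(-49) - 388848269/18642) = 1/(49/33 - 388848269/18642) = 1/(-1425675491/68354) = -68354/1425675491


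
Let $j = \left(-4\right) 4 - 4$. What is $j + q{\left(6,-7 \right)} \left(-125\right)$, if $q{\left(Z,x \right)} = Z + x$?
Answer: $105$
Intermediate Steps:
$j = -20$ ($j = -16 - 4 = -20$)
$j + q{\left(6,-7 \right)} \left(-125\right) = -20 + \left(6 - 7\right) \left(-125\right) = -20 - -125 = -20 + 125 = 105$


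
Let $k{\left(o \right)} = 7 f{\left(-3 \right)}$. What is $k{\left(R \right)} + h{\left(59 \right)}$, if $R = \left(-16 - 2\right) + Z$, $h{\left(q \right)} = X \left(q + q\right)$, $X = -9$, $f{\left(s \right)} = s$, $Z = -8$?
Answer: $-1083$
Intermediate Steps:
$h{\left(q \right)} = - 18 q$ ($h{\left(q \right)} = - 9 \left(q + q\right) = - 9 \cdot 2 q = - 18 q$)
$R = -26$ ($R = \left(-16 - 2\right) - 8 = -18 - 8 = -26$)
$k{\left(o \right)} = -21$ ($k{\left(o \right)} = 7 \left(-3\right) = -21$)
$k{\left(R \right)} + h{\left(59 \right)} = -21 - 1062 = -1083$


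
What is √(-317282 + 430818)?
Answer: 8*√1774 ≈ 336.95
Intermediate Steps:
√(-317282 + 430818) = √113536 = 8*√1774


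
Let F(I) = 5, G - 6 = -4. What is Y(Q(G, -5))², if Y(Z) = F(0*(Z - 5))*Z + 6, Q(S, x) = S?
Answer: 256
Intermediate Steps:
G = 2 (G = 6 - 4 = 2)
Y(Z) = 6 + 5*Z (Y(Z) = 5*Z + 6 = 6 + 5*Z)
Y(Q(G, -5))² = (6 + 5*2)² = (6 + 10)² = 16² = 256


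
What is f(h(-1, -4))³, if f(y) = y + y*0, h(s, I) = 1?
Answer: 1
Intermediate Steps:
f(y) = y (f(y) = y + 0 = y)
f(h(-1, -4))³ = 1³ = 1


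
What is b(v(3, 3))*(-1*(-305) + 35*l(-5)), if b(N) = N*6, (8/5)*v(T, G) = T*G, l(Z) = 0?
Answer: 41175/4 ≈ 10294.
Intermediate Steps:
v(T, G) = 5*G*T/8 (v(T, G) = 5*(T*G)/8 = 5*(G*T)/8 = 5*G*T/8)
b(N) = 6*N
b(v(3, 3))*(-1*(-305) + 35*l(-5)) = (6*((5/8)*3*3))*(-1*(-305) + 35*0) = (6*(45/8))*(305 + 0) = (135/4)*305 = 41175/4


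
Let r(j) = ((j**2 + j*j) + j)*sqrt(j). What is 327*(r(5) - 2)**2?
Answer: 4947183 - 71940*sqrt(5) ≈ 4.7863e+6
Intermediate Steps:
r(j) = sqrt(j)*(j + 2*j**2) (r(j) = ((j**2 + j**2) + j)*sqrt(j) = (2*j**2 + j)*sqrt(j) = (j + 2*j**2)*sqrt(j) = sqrt(j)*(j + 2*j**2))
327*(r(5) - 2)**2 = 327*(5**(3/2)*(1 + 2*5) - 2)**2 = 327*((5*sqrt(5))*(1 + 10) - 2)**2 = 327*((5*sqrt(5))*11 - 2)**2 = 327*(55*sqrt(5) - 2)**2 = 327*(-2 + 55*sqrt(5))**2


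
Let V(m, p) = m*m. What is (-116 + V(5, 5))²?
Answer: 8281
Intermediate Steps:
V(m, p) = m²
(-116 + V(5, 5))² = (-116 + 5²)² = (-116 + 25)² = (-91)² = 8281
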